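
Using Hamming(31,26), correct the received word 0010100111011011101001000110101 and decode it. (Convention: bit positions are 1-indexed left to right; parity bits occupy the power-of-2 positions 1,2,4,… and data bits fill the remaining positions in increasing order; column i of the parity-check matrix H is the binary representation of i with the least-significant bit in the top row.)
Syndrome s = H · r^T (mod 2), r = 0010100111011011101001000110101:
  s[0] = (1010101010101010101010101010101)·(0010100111011011101001000110101) mod 2 = 0+0+1+0+1+0+0+0+1+0+0+0+1+0+1+0+1+0+1+0+0+0+0+0+0+0+1+0+1+0+1 mod 2 = 0
  s[1] = (0110011001100110011001100110011)·(0010100111011011101001000110101) mod 2 = 0+0+1+0+0+0+0+0+0+1+0+0+0+0+1+0+0+0+1+0+0+1+0+0+0+1+1+0+0+0+1 mod 2 = 0
  s[2] = (0001111000011110000111100001111)·(0010100111011011101001000110101) mod 2 = 0+0+0+0+1+0+0+0+0+0+0+1+1+0+1+0+0+0+0+0+0+1+0+0+0+0+0+0+1+0+1 mod 2 = 1
  s[3] = (0000000111111110000000011111111)·(0010100111011011101001000110101) mod 2 = 0+0+0+0+0+0+0+1+1+1+0+1+1+0+1+0+0+0+0+0+0+0+0+0+0+1+1+0+1+0+1 mod 2 = 0
  s[4] = (0000000000000001111111111111111)·(0010100111011011101001000110101) mod 2 = 0+0+0+0+0+0+0+0+0+0+0+0+0+0+0+1+1+0+1+0+0+1+0+0+0+1+1+0+1+0+1 mod 2 = 0
Syndrome = 00100
Column 4 of H equals this syndrome → error at bit 4 (1-indexed).
Flip bit 4: 0010100111011011101001000110101 → 0011100111011011101001000110101
Extract data bits at positions {3,5,6,7,9,10,11,12,13,14,15,17,18,19,20,21,22,23,24,25,26,27,28,29,30,31}: 11001101101101001000110101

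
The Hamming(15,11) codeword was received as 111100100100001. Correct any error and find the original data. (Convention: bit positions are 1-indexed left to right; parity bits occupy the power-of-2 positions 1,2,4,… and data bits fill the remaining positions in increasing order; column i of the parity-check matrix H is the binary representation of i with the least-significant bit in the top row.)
Syndrome s = H · r^T (mod 2), r = 111100100100001:
  s[0] = (101010101010101)·(111100100100001) mod 2 = 1+0+1+0+0+0+1+0+0+0+0+0+0+0+1 mod 2 = 0
  s[1] = (011001100110011)·(111100100100001) mod 2 = 0+1+1+0+0+0+1+0+0+1+0+0+0+0+1 mod 2 = 1
  s[2] = (000111100001111)·(111100100100001) mod 2 = 0+0+0+1+0+0+1+0+0+0+0+0+0+0+1 mod 2 = 1
  s[3] = (000000011111111)·(111100100100001) mod 2 = 0+0+0+0+0+0+0+0+0+1+0+0+0+0+1 mod 2 = 0
Syndrome = 0110
Column 6 of H equals this syndrome → error at bit 6 (1-indexed).
Flip bit 6: 111100100100001 → 111101100100001
Extract data bits at positions {3,5,6,7,9,10,11,12,13,14,15}: 10110100001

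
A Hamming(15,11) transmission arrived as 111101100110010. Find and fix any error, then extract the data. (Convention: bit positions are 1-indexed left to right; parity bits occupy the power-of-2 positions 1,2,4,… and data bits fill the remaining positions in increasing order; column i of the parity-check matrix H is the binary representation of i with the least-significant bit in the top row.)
Syndrome s = H · r^T (mod 2), r = 111101100110010:
  s[0] = (101010101010101)·(111101100110010) mod 2 = 1+0+1+0+0+0+1+0+0+0+1+0+0+0+0 mod 2 = 0
  s[1] = (011001100110011)·(111101100110010) mod 2 = 0+1+1+0+0+1+1+0+0+1+1+0+0+1+0 mod 2 = 1
  s[2] = (000111100001111)·(111101100110010) mod 2 = 0+0+0+1+0+1+1+0+0+0+0+0+0+1+0 mod 2 = 0
  s[3] = (000000011111111)·(111101100110010) mod 2 = 0+0+0+0+0+0+0+0+0+1+1+0+0+1+0 mod 2 = 1
Syndrome = 0101
Column 10 of H equals this syndrome → error at bit 10 (1-indexed).
Flip bit 10: 111101100110010 → 111101100010010
Extract data bits at positions {3,5,6,7,9,10,11,12,13,14,15}: 10110010010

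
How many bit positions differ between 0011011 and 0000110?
XOR = 0011101, count of 1s = 4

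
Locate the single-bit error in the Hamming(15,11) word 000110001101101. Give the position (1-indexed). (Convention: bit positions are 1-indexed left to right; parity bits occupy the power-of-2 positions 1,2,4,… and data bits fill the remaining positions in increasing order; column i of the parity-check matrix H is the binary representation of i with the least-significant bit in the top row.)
Syndrome s = H · r^T (mod 2), r = 000110001101101:
  s[0] = (101010101010101)·(000110001101101) mod 2 = 0+0+0+0+1+0+0+0+1+0+0+0+1+0+1 mod 2 = 0
  s[1] = (011001100110011)·(000110001101101) mod 2 = 0+0+0+0+0+0+0+0+0+1+0+0+0+0+1 mod 2 = 0
  s[2] = (000111100001111)·(000110001101101) mod 2 = 0+0+0+1+1+0+0+0+0+0+0+1+1+0+1 mod 2 = 1
  s[3] = (000000011111111)·(000110001101101) mod 2 = 0+0+0+0+0+0+0+0+1+1+0+1+1+0+1 mod 2 = 1
Syndrome = 0011
Column i of H is the binary representation of i, so the syndrome is the binary index of the flipped bit.
Read s = 0011 with s[0] as LSB: 0·2^0 + 0·2^1 + 1·2^2 + 1·2^3 = 12.
Error is at bit position 12.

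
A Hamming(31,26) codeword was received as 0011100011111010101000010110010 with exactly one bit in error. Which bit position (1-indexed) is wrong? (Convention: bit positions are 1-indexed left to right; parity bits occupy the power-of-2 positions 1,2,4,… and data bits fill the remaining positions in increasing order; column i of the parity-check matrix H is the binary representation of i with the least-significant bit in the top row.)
Syndrome s = H · r^T (mod 2), r = 0011100011111010101000010110010:
  s[0] = (1010101010101010101010101010101)·(0011100011111010101000010110010) mod 2 = 0+0+1+0+1+0+0+0+1+0+1+0+1+0+1+0+1+0+1+0+0+0+0+0+0+0+1+0+0+0+0 mod 2 = 1
  s[1] = (0110011001100110011001100110011)·(0011100011111010101000010110010) mod 2 = 0+0+1+0+0+0+0+0+0+1+1+0+0+0+1+0+0+0+1+0+0+0+0+0+0+1+1+0+0+1+0 mod 2 = 0
  s[2] = (0001111000011110000111100001111)·(0011100011111010101000010110010) mod 2 = 0+0+0+1+1+0+0+0+0+0+0+1+1+0+1+0+0+0+0+0+0+0+0+0+0+0+0+0+0+1+0 mod 2 = 0
  s[3] = (0000000111111110000000011111111)·(0011100011111010101000010110010) mod 2 = 0+0+0+0+0+0+0+0+1+1+1+1+1+0+1+0+0+0+0+0+0+0+0+1+0+1+1+0+0+1+0 mod 2 = 0
  s[4] = (0000000000000001111111111111111)·(0011100011111010101000010110010) mod 2 = 0+0+0+0+0+0+0+0+0+0+0+0+0+0+0+0+1+0+1+0+0+0+0+1+0+1+1+0+0+1+0 mod 2 = 0
Syndrome = 10000
Column i of H is the binary representation of i, so the syndrome is the binary index of the flipped bit.
Read s = 10000 with s[0] as LSB: 1·2^0 + 0·2^1 + 0·2^2 + 0·2^3 + 0·2^4 = 1.
Error is at bit position 1.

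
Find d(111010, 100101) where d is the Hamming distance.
XOR = 011111, count of 1s = 5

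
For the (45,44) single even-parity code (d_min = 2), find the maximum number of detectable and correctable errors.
Detection only: up to d_min − 1 = 1 errors.
Correction: up to ⌊(d_min − 1)/2⌋ = ⌊1/2⌋ = 0 errors.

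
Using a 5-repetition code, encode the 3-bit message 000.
Repeat each bit 5× and concatenate:
0→00000  0→00000  0→00000
Codeword = 000000000000000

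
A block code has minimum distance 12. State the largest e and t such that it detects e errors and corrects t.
(a) Detection requires d_min ≥ e+1, so e ≤ d_min − 1 = 11.
(b) Correction requires d_min ≥ 2t+1, so t ≤ ⌊(d_min − 1)/2⌋ = ⌊11/2⌋ = 5.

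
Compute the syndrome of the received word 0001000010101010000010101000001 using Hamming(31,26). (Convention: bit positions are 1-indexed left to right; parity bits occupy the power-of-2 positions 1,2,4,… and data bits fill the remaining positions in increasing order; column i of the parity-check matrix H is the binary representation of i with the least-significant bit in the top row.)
Syndrome s = H · r^T (mod 2), r = 0001000010101010000010101000001:
  s[0] = (1010101010101010101010101010101)·(0001000010101010000010101000001) mod 2 = 0+0+0+0+0+0+0+0+1+0+1+0+1+0+1+0+0+0+0+0+1+0+1+0+1+0+0+0+0+0+1 mod 2 = 0
  s[1] = (0110011001100110011001100110011)·(0001000010101010000010101000001) mod 2 = 0+0+0+0+0+0+0+0+0+0+1+0+0+0+1+0+0+0+0+0+0+0+1+0+0+0+0+0+0+0+1 mod 2 = 0
  s[2] = (0001111000011110000111100001111)·(0001000010101010000010101000001) mod 2 = 0+0+0+1+0+0+0+0+0+0+0+0+1+0+1+0+0+0+0+0+1+0+1+0+0+0+0+0+0+0+1 mod 2 = 0
  s[3] = (0000000111111110000000011111111)·(0001000010101010000010101000001) mod 2 = 0+0+0+0+0+0+0+0+1+0+1+0+1+0+1+0+0+0+0+0+0+0+0+0+1+0+0+0+0+0+1 mod 2 = 0
  s[4] = (0000000000000001111111111111111)·(0001000010101010000010101000001) mod 2 = 0+0+0+0+0+0+0+0+0+0+0+0+0+0+0+0+0+0+0+0+1+0+1+0+1+0+0+0+0+0+1 mod 2 = 0
Syndrome = 00000
s = 0: no error detected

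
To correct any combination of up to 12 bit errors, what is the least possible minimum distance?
Correcting t errors requires d_min ≥ 2t + 1 = 2·12 + 1 = 25.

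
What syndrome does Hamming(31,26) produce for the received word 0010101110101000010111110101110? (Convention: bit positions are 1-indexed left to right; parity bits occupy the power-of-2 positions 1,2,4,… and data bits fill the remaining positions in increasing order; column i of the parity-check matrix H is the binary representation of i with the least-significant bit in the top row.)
Syndrome s = H · r^T (mod 2), r = 0010101110101000010111110101110:
  s[0] = (1010101010101010101010101010101)·(0010101110101000010111110101110) mod 2 = 0+0+1+0+1+0+1+0+1+0+1+0+1+0+0+0+0+0+0+0+1+0+1+0+0+0+0+0+1+0+0 mod 2 = 1
  s[1] = (0110011001100110011001100110011)·(0010101110101000010111110101110) mod 2 = 0+0+1+0+0+0+1+0+0+0+1+0+0+0+0+0+0+1+0+0+0+1+1+0+0+1+0+0+0+1+0 mod 2 = 0
  s[2] = (0001111000011110000111100001111)·(0010101110101000010111110101110) mod 2 = 0+0+0+0+1+0+1+0+0+0+0+0+1+0+0+0+0+0+0+1+1+1+1+0+0+0+0+1+1+1+0 mod 2 = 0
  s[3] = (0000000111111110000000011111111)·(0010101110101000010111110101110) mod 2 = 0+0+0+0+0+0+0+1+1+0+1+0+1+0+0+0+0+0+0+0+0+0+0+1+0+1+0+1+1+1+0 mod 2 = 1
  s[4] = (0000000000000001111111111111111)·(0010101110101000010111110101110) mod 2 = 0+0+0+0+0+0+0+0+0+0+0+0+0+0+0+0+0+1+0+1+1+1+1+1+0+1+0+1+1+1+0 mod 2 = 0
Syndrome = 10010
Non-zero syndrome: error at position 9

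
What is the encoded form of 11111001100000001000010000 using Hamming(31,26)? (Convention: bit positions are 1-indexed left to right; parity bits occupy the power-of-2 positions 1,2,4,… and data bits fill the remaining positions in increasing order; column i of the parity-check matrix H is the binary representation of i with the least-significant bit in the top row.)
Codeword c = d · G (mod 2), d = 11111001100000001000010000:
  c[0] = d·G[:,0] = (11111001100000001000010000)·(11011010101101010101010101) mod 2 = 1+1+0+1+1+0+0+0+1+0+0+0+0+0+0+0+0+0+0+0+0+1+0+0+0+0 mod 2 = 0
  c[1] = d·G[:,1] = (11111001100000001000010000)·(10110110011011001100110011) mod 2 = 1+0+1+1+0+0+0+0+0+0+0+0+0+0+0+0+1+0+0+0+0+1+0+0+0+0 mod 2 = 1
  c[2] = d·G[:,2] = (11111001100000001000010000)·(10000000000000000000000000) mod 2 = 1+0+0+0+0+0+0+0+0+0+0+0+0+0+0+0+0+0+0+0+0+0+0+0+0+0 mod 2 = 1
  c[3] = d·G[:,3] = (11111001100000001000010000)·(01110001111000111100001111) mod 2 = 0+1+1+1+0+0+0+1+1+0+0+0+0+0+0+0+1+0+0+0+0+0+0+0+0+0 mod 2 = 0
  c[4] = d·G[:,4] = (11111001100000001000010000)·(01000000000000000000000000) mod 2 = 0+1+0+0+0+0+0+0+0+0+0+0+0+0+0+0+0+0+0+0+0+0+0+0+0+0 mod 2 = 1
  c[5] = d·G[:,5] = (11111001100000001000010000)·(00100000000000000000000000) mod 2 = 0+0+1+0+0+0+0+0+0+0+0+0+0+0+0+0+0+0+0+0+0+0+0+0+0+0 mod 2 = 1
  c[6] = d·G[:,6] = (11111001100000001000010000)·(00010000000000000000000000) mod 2 = 0+0+0+1+0+0+0+0+0+0+0+0+0+0+0+0+0+0+0+0+0+0+0+0+0+0 mod 2 = 1
  c[7] = d·G[:,7] = (11111001100000001000010000)·(00001111111000000011111111) mod 2 = 0+0+0+0+1+0+0+1+1+0+0+0+0+0+0+0+0+0+0+0+0+1+0+0+0+0 mod 2 = 0
  c[8] = d·G[:,8] = (11111001100000001000010000)·(00001000000000000000000000) mod 2 = 0+0+0+0+1+0+0+0+0+0+0+0+0+0+0+0+0+0+0+0+0+0+0+0+0+0 mod 2 = 1
  c[9] = d·G[:,9] = (11111001100000001000010000)·(00000100000000000000000000) mod 2 = 0+0+0+0+0+0+0+0+0+0+0+0+0+0+0+0+0+0+0+0+0+0+0+0+0+0 mod 2 = 0
  c[10] = d·G[:,10] = (11111001100000001000010000)·(00000010000000000000000000) mod 2 = 0+0+0+0+0+0+0+0+0+0+0+0+0+0+0+0+0+0+0+0+0+0+0+0+0+0 mod 2 = 0
  c[11] = d·G[:,11] = (11111001100000001000010000)·(00000001000000000000000000) mod 2 = 0+0+0+0+0+0+0+1+0+0+0+0+0+0+0+0+0+0+0+0+0+0+0+0+0+0 mod 2 = 1
  c[12] = d·G[:,12] = (11111001100000001000010000)·(00000000100000000000000000) mod 2 = 0+0+0+0+0+0+0+0+1+0+0+0+0+0+0+0+0+0+0+0+0+0+0+0+0+0 mod 2 = 1
  c[13] = d·G[:,13] = (11111001100000001000010000)·(00000000010000000000000000) mod 2 = 0+0+0+0+0+0+0+0+0+0+0+0+0+0+0+0+0+0+0+0+0+0+0+0+0+0 mod 2 = 0
  c[14] = d·G[:,14] = (11111001100000001000010000)·(00000000001000000000000000) mod 2 = 0+0+0+0+0+0+0+0+0+0+0+0+0+0+0+0+0+0+0+0+0+0+0+0+0+0 mod 2 = 0
  c[15] = d·G[:,15] = (11111001100000001000010000)·(00000000000111111111111111) mod 2 = 0+0+0+0+0+0+0+0+0+0+0+0+0+0+0+0+1+0+0+0+0+1+0+0+0+0 mod 2 = 0
  c[16] = d·G[:,16] = (11111001100000001000010000)·(00000000000100000000000000) mod 2 = 0+0+0+0+0+0+0+0+0+0+0+0+0+0+0+0+0+0+0+0+0+0+0+0+0+0 mod 2 = 0
  c[17] = d·G[:,17] = (11111001100000001000010000)·(00000000000010000000000000) mod 2 = 0+0+0+0+0+0+0+0+0+0+0+0+0+0+0+0+0+0+0+0+0+0+0+0+0+0 mod 2 = 0
  c[18] = d·G[:,18] = (11111001100000001000010000)·(00000000000001000000000000) mod 2 = 0+0+0+0+0+0+0+0+0+0+0+0+0+0+0+0+0+0+0+0+0+0+0+0+0+0 mod 2 = 0
  c[19] = d·G[:,19] = (11111001100000001000010000)·(00000000000000100000000000) mod 2 = 0+0+0+0+0+0+0+0+0+0+0+0+0+0+0+0+0+0+0+0+0+0+0+0+0+0 mod 2 = 0
  c[20] = d·G[:,20] = (11111001100000001000010000)·(00000000000000010000000000) mod 2 = 0+0+0+0+0+0+0+0+0+0+0+0+0+0+0+0+0+0+0+0+0+0+0+0+0+0 mod 2 = 0
  c[21] = d·G[:,21] = (11111001100000001000010000)·(00000000000000001000000000) mod 2 = 0+0+0+0+0+0+0+0+0+0+0+0+0+0+0+0+1+0+0+0+0+0+0+0+0+0 mod 2 = 1
  c[22] = d·G[:,22] = (11111001100000001000010000)·(00000000000000000100000000) mod 2 = 0+0+0+0+0+0+0+0+0+0+0+0+0+0+0+0+0+0+0+0+0+0+0+0+0+0 mod 2 = 0
  c[23] = d·G[:,23] = (11111001100000001000010000)·(00000000000000000010000000) mod 2 = 0+0+0+0+0+0+0+0+0+0+0+0+0+0+0+0+0+0+0+0+0+0+0+0+0+0 mod 2 = 0
  c[24] = d·G[:,24] = (11111001100000001000010000)·(00000000000000000001000000) mod 2 = 0+0+0+0+0+0+0+0+0+0+0+0+0+0+0+0+0+0+0+0+0+0+0+0+0+0 mod 2 = 0
  c[25] = d·G[:,25] = (11111001100000001000010000)·(00000000000000000000100000) mod 2 = 0+0+0+0+0+0+0+0+0+0+0+0+0+0+0+0+0+0+0+0+0+0+0+0+0+0 mod 2 = 0
  c[26] = d·G[:,26] = (11111001100000001000010000)·(00000000000000000000010000) mod 2 = 0+0+0+0+0+0+0+0+0+0+0+0+0+0+0+0+0+0+0+0+0+1+0+0+0+0 mod 2 = 1
  c[27] = d·G[:,27] = (11111001100000001000010000)·(00000000000000000000001000) mod 2 = 0+0+0+0+0+0+0+0+0+0+0+0+0+0+0+0+0+0+0+0+0+0+0+0+0+0 mod 2 = 0
  c[28] = d·G[:,28] = (11111001100000001000010000)·(00000000000000000000000100) mod 2 = 0+0+0+0+0+0+0+0+0+0+0+0+0+0+0+0+0+0+0+0+0+0+0+0+0+0 mod 2 = 0
  c[29] = d·G[:,29] = (11111001100000001000010000)·(00000000000000000000000010) mod 2 = 0+0+0+0+0+0+0+0+0+0+0+0+0+0+0+0+0+0+0+0+0+0+0+0+0+0 mod 2 = 0
  c[30] = d·G[:,30] = (11111001100000001000010000)·(00000000000000000000000001) mod 2 = 0+0+0+0+0+0+0+0+0+0+0+0+0+0+0+0+0+0+0+0+0+0+0+0+0+0 mod 2 = 0
Codeword = 0110111010011000000001000010000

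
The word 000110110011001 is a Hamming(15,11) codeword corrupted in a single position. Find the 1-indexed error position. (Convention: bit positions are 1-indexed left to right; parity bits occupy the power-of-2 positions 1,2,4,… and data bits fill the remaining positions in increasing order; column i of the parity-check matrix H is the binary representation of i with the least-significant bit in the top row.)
Syndrome s = H · r^T (mod 2), r = 000110110011001:
  s[0] = (101010101010101)·(000110110011001) mod 2 = 0+0+0+0+1+0+1+0+0+0+1+0+0+0+1 mod 2 = 0
  s[1] = (011001100110011)·(000110110011001) mod 2 = 0+0+0+0+0+0+1+0+0+0+1+0+0+0+1 mod 2 = 1
  s[2] = (000111100001111)·(000110110011001) mod 2 = 0+0+0+1+1+0+1+0+0+0+0+1+0+0+1 mod 2 = 1
  s[3] = (000000011111111)·(000110110011001) mod 2 = 0+0+0+0+0+0+0+1+0+0+1+1+0+0+1 mod 2 = 0
Syndrome = 0110
Column i of H is the binary representation of i, so the syndrome is the binary index of the flipped bit.
Read s = 0110 with s[0] as LSB: 0·2^0 + 1·2^1 + 1·2^2 + 0·2^3 = 6.
Error is at bit position 6.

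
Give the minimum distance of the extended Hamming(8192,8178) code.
d_min = 4 (adding an overall parity bit to Hamming(8191,8178) raises d_min from 3 to 4).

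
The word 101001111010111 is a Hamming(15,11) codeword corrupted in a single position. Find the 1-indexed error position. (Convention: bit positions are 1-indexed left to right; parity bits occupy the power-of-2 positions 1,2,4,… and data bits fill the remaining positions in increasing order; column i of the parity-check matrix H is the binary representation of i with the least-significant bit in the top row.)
Syndrome s = H · r^T (mod 2), r = 101001111010111:
  s[0] = (101010101010101)·(101001111010111) mod 2 = 1+0+1+0+0+0+1+0+1+0+1+0+1+0+1 mod 2 = 1
  s[1] = (011001100110011)·(101001111010111) mod 2 = 0+0+1+0+0+1+1+0+0+0+1+0+0+1+1 mod 2 = 0
  s[2] = (000111100001111)·(101001111010111) mod 2 = 0+0+0+0+0+1+1+0+0+0+0+0+1+1+1 mod 2 = 1
  s[3] = (000000011111111)·(101001111010111) mod 2 = 0+0+0+0+0+0+0+1+1+0+1+0+1+1+1 mod 2 = 0
Syndrome = 1010
Column i of H is the binary representation of i, so the syndrome is the binary index of the flipped bit.
Read s = 1010 with s[0] as LSB: 1·2^0 + 0·2^1 + 1·2^2 + 0·2^3 = 5.
Error is at bit position 5.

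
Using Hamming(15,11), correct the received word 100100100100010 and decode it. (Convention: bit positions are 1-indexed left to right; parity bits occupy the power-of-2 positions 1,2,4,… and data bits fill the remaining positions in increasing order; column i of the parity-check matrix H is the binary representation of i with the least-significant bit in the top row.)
Syndrome s = H · r^T (mod 2), r = 100100100100010:
  s[0] = (101010101010101)·(100100100100010) mod 2 = 1+0+0+0+0+0+1+0+0+0+0+0+0+0+0 mod 2 = 0
  s[1] = (011001100110011)·(100100100100010) mod 2 = 0+0+0+0+0+0+1+0+0+1+0+0+0+1+0 mod 2 = 1
  s[2] = (000111100001111)·(100100100100010) mod 2 = 0+0+0+1+0+0+1+0+0+0+0+0+0+1+0 mod 2 = 1
  s[3] = (000000011111111)·(100100100100010) mod 2 = 0+0+0+0+0+0+0+0+0+1+0+0+0+1+0 mod 2 = 0
Syndrome = 0110
Column 6 of H equals this syndrome → error at bit 6 (1-indexed).
Flip bit 6: 100100100100010 → 100101100100010
Extract data bits at positions {3,5,6,7,9,10,11,12,13,14,15}: 00110100010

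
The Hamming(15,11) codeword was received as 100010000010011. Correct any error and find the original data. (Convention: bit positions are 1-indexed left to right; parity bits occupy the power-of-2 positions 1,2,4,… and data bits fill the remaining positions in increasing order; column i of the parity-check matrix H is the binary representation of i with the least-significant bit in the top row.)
Syndrome s = H · r^T (mod 2), r = 100010000010011:
  s[0] = (101010101010101)·(100010000010011) mod 2 = 1+0+0+0+1+0+0+0+0+0+1+0+0+0+1 mod 2 = 0
  s[1] = (011001100110011)·(100010000010011) mod 2 = 0+0+0+0+0+0+0+0+0+0+1+0+0+1+1 mod 2 = 1
  s[2] = (000111100001111)·(100010000010011) mod 2 = 0+0+0+0+1+0+0+0+0+0+0+0+0+1+1 mod 2 = 1
  s[3] = (000000011111111)·(100010000010011) mod 2 = 0+0+0+0+0+0+0+0+0+0+1+0+0+1+1 mod 2 = 1
Syndrome = 0111
Column 14 of H equals this syndrome → error at bit 14 (1-indexed).
Flip bit 14: 100010000010011 → 100010000010001
Extract data bits at positions {3,5,6,7,9,10,11,12,13,14,15}: 01000010001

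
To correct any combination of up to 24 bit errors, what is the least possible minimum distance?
Correcting t errors requires d_min ≥ 2t + 1 = 2·24 + 1 = 49.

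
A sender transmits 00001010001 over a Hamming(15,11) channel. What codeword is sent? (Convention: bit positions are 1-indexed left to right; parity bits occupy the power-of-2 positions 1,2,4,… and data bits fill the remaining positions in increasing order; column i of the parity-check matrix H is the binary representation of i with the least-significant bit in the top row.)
Codeword c = d · G (mod 2), d = 00001010001:
  c[0] = d·G[:,0] = (00001010001)·(11011010101) mod 2 = 0+0+0+0+1+0+1+0+0+0+1 mod 2 = 1
  c[1] = d·G[:,1] = (00001010001)·(10110110011) mod 2 = 0+0+0+0+0+0+1+0+0+0+1 mod 2 = 0
  c[2] = d·G[:,2] = (00001010001)·(10000000000) mod 2 = 0+0+0+0+0+0+0+0+0+0+0 mod 2 = 0
  c[3] = d·G[:,3] = (00001010001)·(01110001111) mod 2 = 0+0+0+0+0+0+0+0+0+0+1 mod 2 = 1
  c[4] = d·G[:,4] = (00001010001)·(01000000000) mod 2 = 0+0+0+0+0+0+0+0+0+0+0 mod 2 = 0
  c[5] = d·G[:,5] = (00001010001)·(00100000000) mod 2 = 0+0+0+0+0+0+0+0+0+0+0 mod 2 = 0
  c[6] = d·G[:,6] = (00001010001)·(00010000000) mod 2 = 0+0+0+0+0+0+0+0+0+0+0 mod 2 = 0
  c[7] = d·G[:,7] = (00001010001)·(00001111111) mod 2 = 0+0+0+0+1+0+1+0+0+0+1 mod 2 = 1
  c[8] = d·G[:,8] = (00001010001)·(00001000000) mod 2 = 0+0+0+0+1+0+0+0+0+0+0 mod 2 = 1
  c[9] = d·G[:,9] = (00001010001)·(00000100000) mod 2 = 0+0+0+0+0+0+0+0+0+0+0 mod 2 = 0
  c[10] = d·G[:,10] = (00001010001)·(00000010000) mod 2 = 0+0+0+0+0+0+1+0+0+0+0 mod 2 = 1
  c[11] = d·G[:,11] = (00001010001)·(00000001000) mod 2 = 0+0+0+0+0+0+0+0+0+0+0 mod 2 = 0
  c[12] = d·G[:,12] = (00001010001)·(00000000100) mod 2 = 0+0+0+0+0+0+0+0+0+0+0 mod 2 = 0
  c[13] = d·G[:,13] = (00001010001)·(00000000010) mod 2 = 0+0+0+0+0+0+0+0+0+0+0 mod 2 = 0
  c[14] = d·G[:,14] = (00001010001)·(00000000001) mod 2 = 0+0+0+0+0+0+0+0+0+0+1 mod 2 = 1
Codeword = 100100011010001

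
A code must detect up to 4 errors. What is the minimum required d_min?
Detecting e errors requires d_min ≥ e + 1 = 4 + 1 = 5.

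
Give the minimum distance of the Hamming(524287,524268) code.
d_min = 3 (every single-error-correcting Hamming code has d_min = 3).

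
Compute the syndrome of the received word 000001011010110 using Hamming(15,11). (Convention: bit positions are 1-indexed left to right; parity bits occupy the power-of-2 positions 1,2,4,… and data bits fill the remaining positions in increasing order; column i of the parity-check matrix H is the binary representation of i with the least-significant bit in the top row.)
Syndrome s = H · r^T (mod 2), r = 000001011010110:
  s[0] = (101010101010101)·(000001011010110) mod 2 = 0+0+0+0+0+0+0+0+1+0+1+0+1+0+0 mod 2 = 1
  s[1] = (011001100110011)·(000001011010110) mod 2 = 0+0+0+0+0+1+0+0+0+0+1+0+0+1+0 mod 2 = 1
  s[2] = (000111100001111)·(000001011010110) mod 2 = 0+0+0+0+0+1+0+0+0+0+0+0+1+1+0 mod 2 = 1
  s[3] = (000000011111111)·(000001011010110) mod 2 = 0+0+0+0+0+0+0+1+1+0+1+0+1+1+0 mod 2 = 1
Syndrome = 1111
Non-zero syndrome: error at position 15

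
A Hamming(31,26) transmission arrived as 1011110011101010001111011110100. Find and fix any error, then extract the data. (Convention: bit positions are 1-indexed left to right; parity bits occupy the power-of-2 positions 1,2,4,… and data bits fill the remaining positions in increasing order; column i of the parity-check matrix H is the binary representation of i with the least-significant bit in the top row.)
Syndrome s = H · r^T (mod 2), r = 1011110011101010001111011110100:
  s[0] = (1010101010101010101010101010101)·(1011110011101010001111011110100) mod 2 = 1+0+1+0+1+0+0+0+1+0+1+0+1+0+1+0+0+0+1+0+1+0+0+0+1+0+1+0+1+0+0 mod 2 = 0
  s[1] = (0110011001100110011001100110011)·(1011110011101010001111011110100) mod 2 = 0+0+1+0+0+1+0+0+0+1+1+0+0+0+1+0+0+0+1+0+0+1+0+0+0+1+1+0+0+0+0 mod 2 = 1
  s[2] = (0001111000011110000111100001111)·(1011110011101010001111011110100) mod 2 = 0+0+0+1+1+1+0+0+0+0+0+0+1+0+1+0+0+0+0+1+1+1+0+0+0+0+0+0+1+0+0 mod 2 = 1
  s[3] = (0000000111111110000000011111111)·(1011110011101010001111011110100) mod 2 = 0+0+0+0+0+0+0+0+1+1+1+0+1+0+1+0+0+0+0+0+0+0+0+1+1+1+1+0+1+0+0 mod 2 = 0
  s[4] = (0000000000000001111111111111111)·(1011110011101010001111011110100) mod 2 = 0+0+0+0+0+0+0+0+0+0+0+0+0+0+0+0+0+0+1+1+1+1+0+1+1+1+1+0+1+0+0 mod 2 = 1
Syndrome = 01101
Column 22 of H equals this syndrome → error at bit 22 (1-indexed).
Flip bit 22: 1011110011101010001111011110100 → 1011110011101010001110011110100
Extract data bits at positions {3,5,6,7,9,10,11,12,13,14,15,17,18,19,20,21,22,23,24,25,26,27,28,29,30,31}: 11101110101001110011110100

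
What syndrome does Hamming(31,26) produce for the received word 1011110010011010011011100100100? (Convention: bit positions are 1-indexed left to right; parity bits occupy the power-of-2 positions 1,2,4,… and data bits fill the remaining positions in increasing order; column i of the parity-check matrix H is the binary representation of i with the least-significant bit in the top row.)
Syndrome s = H · r^T (mod 2), r = 1011110010011010011011100100100:
  s[0] = (1010101010101010101010101010101)·(1011110010011010011011100100100) mod 2 = 1+0+1+0+1+0+0+0+1+0+0+0+1+0+1+0+0+0+1+0+1+0+1+0+0+0+0+0+1+0+0 mod 2 = 0
  s[1] = (0110011001100110011001100110011)·(1011110010011010011011100100100) mod 2 = 0+0+1+0+0+1+0+0+0+0+0+0+0+0+1+0+0+1+1+0+0+1+1+0+0+1+0+0+0+0+0 mod 2 = 0
  s[2] = (0001111000011110000111100001111)·(1011110010011010011011100100100) mod 2 = 0+0+0+1+1+1+0+0+0+0+0+1+1+0+1+0+0+0+0+0+1+1+1+0+0+0+0+0+1+0+0 mod 2 = 0
  s[3] = (0000000111111110000000011111111)·(1011110010011010011011100100100) mod 2 = 0+0+0+0+0+0+0+0+1+0+0+1+1+0+1+0+0+0+0+0+0+0+0+0+0+1+0+0+1+0+0 mod 2 = 0
  s[4] = (0000000000000001111111111111111)·(1011110010011010011011100100100) mod 2 = 0+0+0+0+0+0+0+0+0+0+0+0+0+0+0+0+0+1+1+0+1+1+1+0+0+1+0+0+1+0+0 mod 2 = 1
Syndrome = 00001
Non-zero syndrome: error at position 16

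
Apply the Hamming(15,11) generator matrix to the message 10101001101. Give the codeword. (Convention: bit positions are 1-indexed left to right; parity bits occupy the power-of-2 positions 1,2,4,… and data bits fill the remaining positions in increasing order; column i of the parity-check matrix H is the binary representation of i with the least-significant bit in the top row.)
Codeword c = d · G (mod 2), d = 10101001101:
  c[0] = d·G[:,0] = (10101001101)·(11011010101) mod 2 = 1+0+0+0+1+0+0+0+1+0+1 mod 2 = 0
  c[1] = d·G[:,1] = (10101001101)·(10110110011) mod 2 = 1+0+1+0+0+0+0+0+0+0+1 mod 2 = 1
  c[2] = d·G[:,2] = (10101001101)·(10000000000) mod 2 = 1+0+0+0+0+0+0+0+0+0+0 mod 2 = 1
  c[3] = d·G[:,3] = (10101001101)·(01110001111) mod 2 = 0+0+1+0+0+0+0+1+1+0+1 mod 2 = 0
  c[4] = d·G[:,4] = (10101001101)·(01000000000) mod 2 = 0+0+0+0+0+0+0+0+0+0+0 mod 2 = 0
  c[5] = d·G[:,5] = (10101001101)·(00100000000) mod 2 = 0+0+1+0+0+0+0+0+0+0+0 mod 2 = 1
  c[6] = d·G[:,6] = (10101001101)·(00010000000) mod 2 = 0+0+0+0+0+0+0+0+0+0+0 mod 2 = 0
  c[7] = d·G[:,7] = (10101001101)·(00001111111) mod 2 = 0+0+0+0+1+0+0+1+1+0+1 mod 2 = 0
  c[8] = d·G[:,8] = (10101001101)·(00001000000) mod 2 = 0+0+0+0+1+0+0+0+0+0+0 mod 2 = 1
  c[9] = d·G[:,9] = (10101001101)·(00000100000) mod 2 = 0+0+0+0+0+0+0+0+0+0+0 mod 2 = 0
  c[10] = d·G[:,10] = (10101001101)·(00000010000) mod 2 = 0+0+0+0+0+0+0+0+0+0+0 mod 2 = 0
  c[11] = d·G[:,11] = (10101001101)·(00000001000) mod 2 = 0+0+0+0+0+0+0+1+0+0+0 mod 2 = 1
  c[12] = d·G[:,12] = (10101001101)·(00000000100) mod 2 = 0+0+0+0+0+0+0+0+1+0+0 mod 2 = 1
  c[13] = d·G[:,13] = (10101001101)·(00000000010) mod 2 = 0+0+0+0+0+0+0+0+0+0+0 mod 2 = 0
  c[14] = d·G[:,14] = (10101001101)·(00000000001) mod 2 = 0+0+0+0+0+0+0+0+0+0+1 mod 2 = 1
Codeword = 011001001001101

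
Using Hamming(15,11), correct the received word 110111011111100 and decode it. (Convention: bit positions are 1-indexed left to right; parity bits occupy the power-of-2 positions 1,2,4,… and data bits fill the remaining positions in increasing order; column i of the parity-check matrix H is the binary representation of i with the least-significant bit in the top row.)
Syndrome s = H · r^T (mod 2), r = 110111011111100:
  s[0] = (101010101010101)·(110111011111100) mod 2 = 1+0+0+0+1+0+0+0+1+0+1+0+1+0+0 mod 2 = 1
  s[1] = (011001100110011)·(110111011111100) mod 2 = 0+1+0+0+0+1+0+0+0+1+1+0+0+0+0 mod 2 = 0
  s[2] = (000111100001111)·(110111011111100) mod 2 = 0+0+0+1+1+1+0+0+0+0+0+1+1+0+0 mod 2 = 1
  s[3] = (000000011111111)·(110111011111100) mod 2 = 0+0+0+0+0+0+0+1+1+1+1+1+1+0+0 mod 2 = 0
Syndrome = 1010
Column 5 of H equals this syndrome → error at bit 5 (1-indexed).
Flip bit 5: 110111011111100 → 110101011111100
Extract data bits at positions {3,5,6,7,9,10,11,12,13,14,15}: 00101111100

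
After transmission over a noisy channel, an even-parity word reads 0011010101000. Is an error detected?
Sum of received bits: 0+0+1+1+0+1+0+1+0+1+0+0+0 = 5; 5 mod 2 = 1. Result is 1 ≠ 0 → error detected.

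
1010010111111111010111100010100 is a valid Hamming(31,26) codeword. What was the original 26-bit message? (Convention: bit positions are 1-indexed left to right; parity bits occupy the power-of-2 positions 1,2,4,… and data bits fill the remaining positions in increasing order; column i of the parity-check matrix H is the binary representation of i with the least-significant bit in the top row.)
Parity bits occupy power-of-2 positions; data bits are at positions {3,5,6,7,9,10,11,12,13,14,15,17,18,19,20,21,22,23,24,25,26,27,28,29,30,31} (1-indexed).
Extract: c[3]=1 c[5]=0 c[6]=1 c[7]=0 c[9]=1 c[10]=1 c[11]=1 c[12]=1 c[13]=1 c[14]=1 c[15]=1 c[17]=0 c[18]=1 c[19]=0 c[20]=1 c[21]=1 c[22]=1 c[23]=1 c[24]=0 c[25]=0 c[26]=0 c[27]=1 c[28]=0 c[29]=1 c[30]=0 c[31]=0
Data = 10101111111010111100010100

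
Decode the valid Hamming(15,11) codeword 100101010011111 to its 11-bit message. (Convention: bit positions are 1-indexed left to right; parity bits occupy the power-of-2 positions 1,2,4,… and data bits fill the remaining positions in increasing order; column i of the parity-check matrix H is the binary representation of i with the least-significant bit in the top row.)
Parity bits occupy power-of-2 positions; data bits are at positions {3,5,6,7,9,10,11,12,13,14,15} (1-indexed).
Extract: c[3]=0 c[5]=0 c[6]=1 c[7]=0 c[9]=0 c[10]=0 c[11]=1 c[12]=1 c[13]=1 c[14]=1 c[15]=1
Data = 00100011111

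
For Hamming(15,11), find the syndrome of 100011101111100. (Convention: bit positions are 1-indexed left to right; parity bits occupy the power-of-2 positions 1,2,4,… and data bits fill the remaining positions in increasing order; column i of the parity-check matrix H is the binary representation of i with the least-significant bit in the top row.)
Syndrome s = H · r^T (mod 2), r = 100011101111100:
  s[0] = (101010101010101)·(100011101111100) mod 2 = 1+0+0+0+1+0+1+0+1+0+1+0+1+0+0 mod 2 = 0
  s[1] = (011001100110011)·(100011101111100) mod 2 = 0+0+0+0+0+1+1+0+0+1+1+0+0+0+0 mod 2 = 0
  s[2] = (000111100001111)·(100011101111100) mod 2 = 0+0+0+0+1+1+1+0+0+0+0+1+1+0+0 mod 2 = 1
  s[3] = (000000011111111)·(100011101111100) mod 2 = 0+0+0+0+0+0+0+0+1+1+1+1+1+0+0 mod 2 = 1
Syndrome = 0011
Non-zero syndrome: error at position 12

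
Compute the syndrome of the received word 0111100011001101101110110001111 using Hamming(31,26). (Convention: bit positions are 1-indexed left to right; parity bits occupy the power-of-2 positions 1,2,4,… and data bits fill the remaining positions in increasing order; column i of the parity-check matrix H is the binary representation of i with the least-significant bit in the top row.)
Syndrome s = H · r^T (mod 2), r = 0111100011001101101110110001111:
  s[0] = (1010101010101010101010101010101)·(0111100011001101101110110001111) mod 2 = 0+0+1+0+1+0+0+0+1+0+0+0+1+0+0+0+1+0+1+0+1+0+1+0+0+0+0+0+1+0+1 mod 2 = 0
  s[1] = (0110011001100110011001100110011)·(0111100011001101101110110001111) mod 2 = 0+1+1+0+0+0+0+0+0+1+0+0+0+1+0+0+0+0+1+0+0+0+1+0+0+0+0+0+0+1+1 mod 2 = 0
  s[2] = (0001111000011110000111100001111)·(0111100011001101101110110001111) mod 2 = 0+0+0+1+1+0+0+0+0+0+0+0+1+1+0+0+0+0+0+1+1+0+1+0+0+0+0+1+1+1+1 mod 2 = 1
  s[3] = (0000000111111110000000011111111)·(0111100011001101101110110001111) mod 2 = 0+0+0+0+0+0+0+0+1+1+0+0+1+1+0+0+0+0+0+0+0+0+0+1+0+0+0+1+1+1+1 mod 2 = 1
  s[4] = (0000000000000001111111111111111)·(0111100011001101101110110001111) mod 2 = 0+0+0+0+0+0+0+0+0+0+0+0+0+0+0+1+1+0+1+1+1+0+1+1+0+0+0+1+1+1+1 mod 2 = 1
Syndrome = 00111
Non-zero syndrome: error at position 28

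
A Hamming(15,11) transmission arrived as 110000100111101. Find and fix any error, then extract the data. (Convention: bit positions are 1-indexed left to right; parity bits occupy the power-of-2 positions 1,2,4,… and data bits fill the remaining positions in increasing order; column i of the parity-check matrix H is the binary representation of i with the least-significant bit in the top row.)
Syndrome s = H · r^T (mod 2), r = 110000100111101:
  s[0] = (101010101010101)·(110000100111101) mod 2 = 1+0+0+0+0+0+1+0+0+0+1+0+1+0+1 mod 2 = 1
  s[1] = (011001100110011)·(110000100111101) mod 2 = 0+1+0+0+0+0+1+0+0+1+1+0+0+0+1 mod 2 = 1
  s[2] = (000111100001111)·(110000100111101) mod 2 = 0+0+0+0+0+0+1+0+0+0+0+1+1+0+1 mod 2 = 0
  s[3] = (000000011111111)·(110000100111101) mod 2 = 0+0+0+0+0+0+0+0+0+1+1+1+1+0+1 mod 2 = 1
Syndrome = 1101
Column 11 of H equals this syndrome → error at bit 11 (1-indexed).
Flip bit 11: 110000100111101 → 110000100101101
Extract data bits at positions {3,5,6,7,9,10,11,12,13,14,15}: 00010101101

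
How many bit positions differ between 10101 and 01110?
XOR = 11011, count of 1s = 4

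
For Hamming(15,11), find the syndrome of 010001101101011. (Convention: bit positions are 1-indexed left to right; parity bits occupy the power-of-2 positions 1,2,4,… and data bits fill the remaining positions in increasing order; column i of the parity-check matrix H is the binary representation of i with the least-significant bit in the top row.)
Syndrome s = H · r^T (mod 2), r = 010001101101011:
  s[0] = (101010101010101)·(010001101101011) mod 2 = 0+0+0+0+0+0+1+0+1+0+0+0+0+0+1 mod 2 = 1
  s[1] = (011001100110011)·(010001101101011) mod 2 = 0+1+0+0+0+1+1+0+0+1+0+0+0+1+1 mod 2 = 0
  s[2] = (000111100001111)·(010001101101011) mod 2 = 0+0+0+0+0+1+1+0+0+0+0+1+0+1+1 mod 2 = 1
  s[3] = (000000011111111)·(010001101101011) mod 2 = 0+0+0+0+0+0+0+0+1+1+0+1+0+1+1 mod 2 = 1
Syndrome = 1011
Non-zero syndrome: error at position 13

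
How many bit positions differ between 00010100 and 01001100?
XOR = 01011000, count of 1s = 3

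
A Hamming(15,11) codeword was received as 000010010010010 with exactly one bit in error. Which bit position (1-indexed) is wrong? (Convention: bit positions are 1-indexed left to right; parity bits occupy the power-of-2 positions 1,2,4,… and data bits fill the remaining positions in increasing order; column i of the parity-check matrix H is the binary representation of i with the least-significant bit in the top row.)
Syndrome s = H · r^T (mod 2), r = 000010010010010:
  s[0] = (101010101010101)·(000010010010010) mod 2 = 0+0+0+0+1+0+0+0+0+0+1+0+0+0+0 mod 2 = 0
  s[1] = (011001100110011)·(000010010010010) mod 2 = 0+0+0+0+0+0+0+0+0+0+1+0+0+1+0 mod 2 = 0
  s[2] = (000111100001111)·(000010010010010) mod 2 = 0+0+0+0+1+0+0+0+0+0+0+0+0+1+0 mod 2 = 0
  s[3] = (000000011111111)·(000010010010010) mod 2 = 0+0+0+0+0+0+0+1+0+0+1+0+0+1+0 mod 2 = 1
Syndrome = 0001
Column i of H is the binary representation of i, so the syndrome is the binary index of the flipped bit.
Read s = 0001 with s[0] as LSB: 0·2^0 + 0·2^1 + 0·2^2 + 1·2^3 = 8.
Error is at bit position 8.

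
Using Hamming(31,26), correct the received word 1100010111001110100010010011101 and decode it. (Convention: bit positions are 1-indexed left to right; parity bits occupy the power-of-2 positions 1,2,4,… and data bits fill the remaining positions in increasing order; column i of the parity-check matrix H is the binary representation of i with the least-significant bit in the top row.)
Syndrome s = H · r^T (mod 2), r = 1100010111001110100010010011101:
  s[0] = (1010101010101010101010101010101)·(1100010111001110100010010011101) mod 2 = 1+0+0+0+0+0+0+0+1+0+0+0+1+0+1+0+1+0+0+0+1+0+0+0+0+0+1+0+1+0+1 mod 2 = 1
  s[1] = (0110011001100110011001100110011)·(1100010111001110100010010011101) mod 2 = 0+1+0+0+0+1+0+0+0+1+0+0+0+1+1+0+0+0+0+0+0+0+0+0+0+0+1+0+0+0+1 mod 2 = 1
  s[2] = (0001111000011110000111100001111)·(1100010111001110100010010011101) mod 2 = 0+0+0+0+0+1+0+0+0+0+0+0+1+1+1+0+0+0+0+0+1+0+0+0+0+0+0+1+1+0+1 mod 2 = 0
  s[3] = (0000000111111110000000011111111)·(1100010111001110100010010011101) mod 2 = 0+0+0+0+0+0+0+1+1+1+0+0+1+1+1+0+0+0+0+0+0+0+0+1+0+0+1+1+1+0+1 mod 2 = 1
  s[4] = (0000000000000001111111111111111)·(1100010111001110100010010011101) mod 2 = 0+0+0+0+0+0+0+0+0+0+0+0+0+0+0+0+1+0+0+0+1+0+0+1+0+0+1+1+1+0+1 mod 2 = 1
Syndrome = 11011
Column 27 of H equals this syndrome → error at bit 27 (1-indexed).
Flip bit 27: 1100010111001110100010010011101 → 1100010111001110100010010001101
Extract data bits at positions {3,5,6,7,9,10,11,12,13,14,15,17,18,19,20,21,22,23,24,25,26,27,28,29,30,31}: 00101100111100010010001101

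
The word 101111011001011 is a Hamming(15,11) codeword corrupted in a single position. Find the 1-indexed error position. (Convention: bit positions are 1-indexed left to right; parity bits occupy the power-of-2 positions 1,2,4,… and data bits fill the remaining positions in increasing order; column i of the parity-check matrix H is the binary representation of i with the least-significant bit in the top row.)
Syndrome s = H · r^T (mod 2), r = 101111011001011:
  s[0] = (101010101010101)·(101111011001011) mod 2 = 1+0+1+0+1+0+0+0+1+0+0+0+0+0+1 mod 2 = 1
  s[1] = (011001100110011)·(101111011001011) mod 2 = 0+0+1+0+0+1+0+0+0+0+0+0+0+1+1 mod 2 = 0
  s[2] = (000111100001111)·(101111011001011) mod 2 = 0+0+0+1+1+1+0+0+0+0+0+1+0+1+1 mod 2 = 0
  s[3] = (000000011111111)·(101111011001011) mod 2 = 0+0+0+0+0+0+0+1+1+0+0+1+0+1+1 mod 2 = 1
Syndrome = 1001
Column i of H is the binary representation of i, so the syndrome is the binary index of the flipped bit.
Read s = 1001 with s[0] as LSB: 1·2^0 + 0·2^1 + 0·2^2 + 1·2^3 = 9.
Error is at bit position 9.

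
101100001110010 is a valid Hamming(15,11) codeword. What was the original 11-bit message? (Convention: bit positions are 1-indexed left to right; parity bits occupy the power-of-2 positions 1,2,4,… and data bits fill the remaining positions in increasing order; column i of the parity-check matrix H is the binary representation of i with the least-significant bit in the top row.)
Parity bits occupy power-of-2 positions; data bits are at positions {3,5,6,7,9,10,11,12,13,14,15} (1-indexed).
Extract: c[3]=1 c[5]=0 c[6]=0 c[7]=0 c[9]=1 c[10]=1 c[11]=1 c[12]=0 c[13]=0 c[14]=1 c[15]=0
Data = 10001110010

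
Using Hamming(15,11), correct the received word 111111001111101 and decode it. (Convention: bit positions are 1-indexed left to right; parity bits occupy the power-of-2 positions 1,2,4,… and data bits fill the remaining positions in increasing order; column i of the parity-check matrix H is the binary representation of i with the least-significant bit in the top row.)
Syndrome s = H · r^T (mod 2), r = 111111001111101:
  s[0] = (101010101010101)·(111111001111101) mod 2 = 1+0+1+0+1+0+0+0+1+0+1+0+1+0+1 mod 2 = 1
  s[1] = (011001100110011)·(111111001111101) mod 2 = 0+1+1+0+0+1+0+0+0+1+1+0+0+0+1 mod 2 = 0
  s[2] = (000111100001111)·(111111001111101) mod 2 = 0+0+0+1+1+1+0+0+0+0+0+1+1+0+1 mod 2 = 0
  s[3] = (000000011111111)·(111111001111101) mod 2 = 0+0+0+0+0+0+0+0+1+1+1+1+1+0+1 mod 2 = 0
Syndrome = 1000
Column 1 of H equals this syndrome → error at bit 1 (1-indexed).
Flip bit 1: 111111001111101 → 011111001111101
Extract data bits at positions {3,5,6,7,9,10,11,12,13,14,15}: 11101111101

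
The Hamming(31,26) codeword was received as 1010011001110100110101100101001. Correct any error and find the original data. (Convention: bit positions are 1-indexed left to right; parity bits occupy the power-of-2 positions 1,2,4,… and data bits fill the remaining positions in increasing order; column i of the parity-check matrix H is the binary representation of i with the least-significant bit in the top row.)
Syndrome s = H · r^T (mod 2), r = 1010011001110100110101100101001:
  s[0] = (1010101010101010101010101010101)·(1010011001110100110101100101001) mod 2 = 1+0+1+0+0+0+1+0+0+0+1+0+0+0+0+0+1+0+0+0+0+0+1+0+0+0+0+0+0+0+1 mod 2 = 1
  s[1] = (0110011001100110011001100110011)·(1010011001110100110101100101001) mod 2 = 0+0+1+0+0+1+1+0+0+1+1+0+0+1+0+0+0+1+0+0+0+1+1+0+0+1+0+0+0+0+1 mod 2 = 1
  s[2] = (0001111000011110000111100001111)·(1010011001110100110101100101001) mod 2 = 0+0+0+0+0+1+1+0+0+0+0+1+0+1+0+0+0+0+0+1+0+1+1+0+0+0+0+1+0+0+1 mod 2 = 1
  s[3] = (0000000111111110000000011111111)·(1010011001110100110101100101001) mod 2 = 0+0+0+0+0+0+0+0+0+1+1+1+0+1+0+0+0+0+0+0+0+0+0+0+0+1+0+1+0+0+1 mod 2 = 1
  s[4] = (0000000000000001111111111111111)·(1010011001110100110101100101001) mod 2 = 0+0+0+0+0+0+0+0+0+0+0+0+0+0+0+0+1+1+0+1+0+1+1+0+0+1+0+1+0+0+1 mod 2 = 0
Syndrome = 11110
Column 15 of H equals this syndrome → error at bit 15 (1-indexed).
Flip bit 15: 1010011001110100110101100101001 → 1010011001110110110101100101001
Extract data bits at positions {3,5,6,7,9,10,11,12,13,14,15,17,18,19,20,21,22,23,24,25,26,27,28,29,30,31}: 10110111011110101100101001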